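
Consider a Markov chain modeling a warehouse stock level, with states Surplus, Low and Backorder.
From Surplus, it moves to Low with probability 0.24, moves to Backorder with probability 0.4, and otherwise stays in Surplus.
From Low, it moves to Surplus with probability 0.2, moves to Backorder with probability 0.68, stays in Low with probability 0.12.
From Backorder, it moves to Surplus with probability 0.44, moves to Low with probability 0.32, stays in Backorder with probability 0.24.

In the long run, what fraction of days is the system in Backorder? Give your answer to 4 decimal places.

Let the stationary distribution be π with π = πP and π_1 + π_2 + π_3 = 1.
π_1 = 0.36·π_1 + 0.2·π_2 + 0.44·π_3
π_2 = 0.24·π_1 + 0.12·π_2 + 0.32·π_3
Solving with the normalization constraint gives π = (0.3534, 0.2431, 0.4035).
So the stationary probability of Backorder is 0.4035.

0.4035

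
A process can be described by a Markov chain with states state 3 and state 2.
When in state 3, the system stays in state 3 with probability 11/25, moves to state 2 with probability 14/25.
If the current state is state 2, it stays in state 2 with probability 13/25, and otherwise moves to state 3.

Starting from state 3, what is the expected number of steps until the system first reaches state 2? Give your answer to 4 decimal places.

1.7857

Let t(s) be the expected number of steps to first reach state 2 from state s, with t(state 2) = 0. Conditioning on the first step:
t(state 3) = 1 + 0.44·t(state 3)
Solving: t(state 3) = 1.7857.
Expected steps from state 3 to state 2: 1.7857.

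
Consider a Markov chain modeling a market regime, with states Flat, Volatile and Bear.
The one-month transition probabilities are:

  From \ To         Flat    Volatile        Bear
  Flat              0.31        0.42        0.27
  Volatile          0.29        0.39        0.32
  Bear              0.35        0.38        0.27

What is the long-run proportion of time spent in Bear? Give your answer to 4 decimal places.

0.2898

Let the stationary distribution be π with π = πP and π_1 + π_2 + π_3 = 1.
π_1 = 0.31·π_1 + 0.29·π_2 + 0.35·π_3
π_2 = 0.42·π_1 + 0.39·π_2 + 0.38·π_3
Solving with the normalization constraint gives π = (0.3137, 0.3965, 0.2898).
So the stationary probability of Bear is 0.2898.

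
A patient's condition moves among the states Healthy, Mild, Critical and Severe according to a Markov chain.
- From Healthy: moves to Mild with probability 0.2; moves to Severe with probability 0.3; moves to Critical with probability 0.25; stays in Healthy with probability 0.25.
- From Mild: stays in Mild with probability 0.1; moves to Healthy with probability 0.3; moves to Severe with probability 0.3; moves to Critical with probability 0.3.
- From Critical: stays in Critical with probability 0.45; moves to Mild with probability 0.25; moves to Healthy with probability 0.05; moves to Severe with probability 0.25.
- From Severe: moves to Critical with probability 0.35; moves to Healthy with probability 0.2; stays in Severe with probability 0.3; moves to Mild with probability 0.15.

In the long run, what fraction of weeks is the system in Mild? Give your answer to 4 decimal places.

0.1853

Let the stationary distribution be π with π = πP and π_1 + π_2 + π_3 + π_4 = 1.
π_1 = 0.25·π_1 + 0.3·π_2 + 0.05·π_3 + 0.2·π_4
π_2 = 0.2·π_1 + 0.1·π_2 + 0.25·π_3 + 0.15·π_4
π_3 = 0.25·π_1 + 0.3·π_2 + 0.45·π_3 + 0.35·π_4
Solving with the normalization constraint gives π = (0.1733, 0.1853, 0.3593, 0.2820).
So the stationary probability of Mild is 0.1853.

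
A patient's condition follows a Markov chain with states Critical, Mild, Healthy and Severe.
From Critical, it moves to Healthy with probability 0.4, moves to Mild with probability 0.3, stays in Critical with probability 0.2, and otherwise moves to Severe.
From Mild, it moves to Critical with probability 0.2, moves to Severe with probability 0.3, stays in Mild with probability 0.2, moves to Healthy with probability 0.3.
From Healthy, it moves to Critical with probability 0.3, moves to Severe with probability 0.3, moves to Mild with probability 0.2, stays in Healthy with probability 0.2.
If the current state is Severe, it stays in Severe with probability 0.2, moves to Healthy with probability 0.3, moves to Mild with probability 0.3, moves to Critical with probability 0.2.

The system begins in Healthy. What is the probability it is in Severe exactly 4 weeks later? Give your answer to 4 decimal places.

Propagate the distribution vector 4 weeks from Healthy.
After 0 weeks: (0.0000, 0.0000, 1.0000, 0.0000)
After 1 week: (0.3000, 0.2000, 0.2000, 0.3000)
After 2 weeks: (0.2200, 0.2600, 0.3100, 0.2100)
After 3 weeks: (0.2310, 0.2430, 0.2910, 0.2350)
After 4 weeks: (0.2291, 0.2466, 0.2940, 0.2303)
P(in Severe after 4 weeks) = 0.2303

0.2303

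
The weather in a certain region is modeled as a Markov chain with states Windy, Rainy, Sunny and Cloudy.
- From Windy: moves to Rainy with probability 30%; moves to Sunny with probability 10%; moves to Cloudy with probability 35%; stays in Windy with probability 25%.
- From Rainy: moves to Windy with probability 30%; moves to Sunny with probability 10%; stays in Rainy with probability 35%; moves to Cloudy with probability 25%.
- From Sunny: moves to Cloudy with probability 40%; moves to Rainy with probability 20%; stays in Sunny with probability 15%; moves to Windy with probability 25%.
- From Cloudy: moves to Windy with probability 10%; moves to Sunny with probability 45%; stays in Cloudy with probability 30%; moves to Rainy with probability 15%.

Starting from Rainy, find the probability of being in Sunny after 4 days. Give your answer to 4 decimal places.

0.2219

Propagate the distribution vector 4 days from Rainy.
After 0 days: (0.0000, 1.0000, 0.0000, 0.0000)
After 1 day: (0.3000, 0.3500, 0.1000, 0.2500)
After 2 days: (0.2300, 0.2700, 0.1925, 0.3075)
After 3 days: (0.2174, 0.2481, 0.2173, 0.3173)
After 4 days: (0.2148, 0.2431, 0.2219, 0.3202)
P(in Sunny after 4 days) = 0.2219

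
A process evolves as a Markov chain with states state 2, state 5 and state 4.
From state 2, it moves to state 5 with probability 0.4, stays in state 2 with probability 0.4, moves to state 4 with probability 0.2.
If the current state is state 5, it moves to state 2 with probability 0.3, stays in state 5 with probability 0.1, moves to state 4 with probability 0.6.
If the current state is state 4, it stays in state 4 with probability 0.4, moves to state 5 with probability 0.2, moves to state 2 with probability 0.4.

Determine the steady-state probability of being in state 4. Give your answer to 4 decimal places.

Let the stationary distribution be π with π = πP and π_1 + π_2 + π_3 = 1.
π_1 = 0.4·π_1 + 0.3·π_2 + 0.4·π_3
π_2 = 0.4·π_1 + 0.1·π_2 + 0.2·π_3
Solving with the normalization constraint gives π = (0.3750, 0.2500, 0.3750).
So the stationary probability of state 4 is 0.3750.

0.3750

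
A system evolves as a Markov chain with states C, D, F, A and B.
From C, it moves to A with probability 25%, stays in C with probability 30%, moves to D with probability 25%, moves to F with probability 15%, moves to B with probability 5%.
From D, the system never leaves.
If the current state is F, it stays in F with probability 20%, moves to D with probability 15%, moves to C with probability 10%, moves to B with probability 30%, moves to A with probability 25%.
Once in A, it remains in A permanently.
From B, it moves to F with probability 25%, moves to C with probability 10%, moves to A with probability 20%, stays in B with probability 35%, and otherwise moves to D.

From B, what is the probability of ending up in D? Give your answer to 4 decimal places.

Let h(s) be the probability of absorption at D starting from transient state s. Then h(D) = 1 and h(A) = 0. By first-step analysis:
h(C) = 0.3·h(C) + 0.25·1 + 0.15·h(F) + 0.25·0 + 0.05·h(B)
h(F) = 0.1·h(C) + 0.15·1 + 0.2·h(F) + 0.25·0 + 0.3·h(B)
h(B) = 0.1·h(C) + 0.1·1 + 0.25·h(F) + 0.2·0 + 0.35·h(B)
Solving: h(C) = 0.4666, h(F) = 0.3861, h(B) = 0.3741.
Starting from B, the probability is 0.3741.

0.3741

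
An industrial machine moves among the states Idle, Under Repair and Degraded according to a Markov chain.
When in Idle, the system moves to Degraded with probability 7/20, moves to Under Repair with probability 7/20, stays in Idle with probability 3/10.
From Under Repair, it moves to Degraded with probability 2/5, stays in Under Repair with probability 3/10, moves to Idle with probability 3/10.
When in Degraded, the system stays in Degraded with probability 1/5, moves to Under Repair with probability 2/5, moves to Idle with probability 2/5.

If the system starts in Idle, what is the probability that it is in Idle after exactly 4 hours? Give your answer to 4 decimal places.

0.3320

Propagate the distribution vector 4 hours from Idle.
After 0 hours: (1.0000, 0.0000, 0.0000)
After 1 hour: (0.3000, 0.3500, 0.3500)
After 2 hours: (0.3350, 0.3500, 0.3150)
After 3 hours: (0.3315, 0.3483, 0.3203)
After 4 hours: (0.3320, 0.3486, 0.3194)
P(in Idle after 4 hours) = 0.3320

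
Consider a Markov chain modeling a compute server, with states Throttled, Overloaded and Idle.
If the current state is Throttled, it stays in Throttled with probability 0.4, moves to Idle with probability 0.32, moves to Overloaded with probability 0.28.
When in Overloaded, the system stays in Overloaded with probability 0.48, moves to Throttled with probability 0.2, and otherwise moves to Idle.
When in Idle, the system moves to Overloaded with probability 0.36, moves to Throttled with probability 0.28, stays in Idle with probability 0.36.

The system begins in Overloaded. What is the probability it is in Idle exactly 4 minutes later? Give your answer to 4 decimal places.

0.3333

Propagate the distribution vector 4 minutes from Overloaded.
After 0 minutes: (0.0000, 1.0000, 0.0000)
After 1 minute: (0.2000, 0.4800, 0.3200)
After 2 minutes: (0.2656, 0.4016, 0.3328)
After 3 minutes: (0.2797, 0.3869, 0.3333)
After 4 minutes: (0.2826, 0.3841, 0.3333)
P(in Idle after 4 minutes) = 0.3333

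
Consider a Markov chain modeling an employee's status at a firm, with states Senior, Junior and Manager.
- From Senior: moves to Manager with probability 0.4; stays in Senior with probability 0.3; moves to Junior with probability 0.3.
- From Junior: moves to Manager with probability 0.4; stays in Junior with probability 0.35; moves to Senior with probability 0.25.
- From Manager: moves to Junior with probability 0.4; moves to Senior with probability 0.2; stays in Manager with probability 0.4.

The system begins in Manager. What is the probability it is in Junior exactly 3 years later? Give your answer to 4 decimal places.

0.3580

Propagate the distribution vector 3 years from Manager.
After 0 years: (0.0000, 0.0000, 1.0000)
After 1 year: (0.2000, 0.4000, 0.4000)
After 2 years: (0.2400, 0.3600, 0.4000)
After 3 years: (0.2420, 0.3580, 0.4000)
P(in Junior after 3 years) = 0.3580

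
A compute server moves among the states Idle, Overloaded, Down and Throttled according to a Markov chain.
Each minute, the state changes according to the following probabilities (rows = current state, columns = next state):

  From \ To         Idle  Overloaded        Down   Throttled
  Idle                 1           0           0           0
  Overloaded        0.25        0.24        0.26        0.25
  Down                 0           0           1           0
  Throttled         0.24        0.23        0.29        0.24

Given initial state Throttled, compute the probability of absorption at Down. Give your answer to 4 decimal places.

Let h(s) be the probability of absorption at Down starting from transient state s. Then h(Down) = 1 and h(Idle) = 0. By first-step analysis:
h(Overloaded) = 0.25·0 + 0.24·h(Overloaded) + 0.26·1 + 0.25·h(Throttled)
h(Throttled) = 0.24·0 + 0.23·h(Overloaded) + 0.29·1 + 0.24·h(Throttled)
Solving: h(Overloaded) = 0.5193, h(Throttled) = 0.5387.
Starting from Throttled, the probability is 0.5387.

0.5387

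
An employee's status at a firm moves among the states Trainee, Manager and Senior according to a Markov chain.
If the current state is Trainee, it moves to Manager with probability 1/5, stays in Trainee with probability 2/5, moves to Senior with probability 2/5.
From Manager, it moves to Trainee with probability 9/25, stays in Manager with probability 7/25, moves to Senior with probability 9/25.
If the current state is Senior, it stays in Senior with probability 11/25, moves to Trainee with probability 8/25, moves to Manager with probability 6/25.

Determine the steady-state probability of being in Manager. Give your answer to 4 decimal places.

Let the stationary distribution be π with π = πP and π_1 + π_2 + π_3 = 1.
π_1 = 0.4·π_1 + 0.36·π_2 + 0.32·π_3
π_2 = 0.2·π_1 + 0.28·π_2 + 0.24·π_3
Solving with the normalization constraint gives π = (0.3580, 0.2351, 0.4069).
So the stationary probability of Manager is 0.2351.

0.2351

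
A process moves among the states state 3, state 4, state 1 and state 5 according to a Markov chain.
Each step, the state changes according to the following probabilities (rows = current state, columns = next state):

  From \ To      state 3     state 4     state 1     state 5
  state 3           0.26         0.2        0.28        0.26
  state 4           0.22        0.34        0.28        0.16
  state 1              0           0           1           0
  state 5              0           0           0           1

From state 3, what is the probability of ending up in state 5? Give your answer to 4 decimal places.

0.4581

Let h(s) be the probability of absorption at state 5 starting from transient state s. Then h(state 5) = 1 and h(state 1) = 0. By first-step analysis:
h(state 3) = 0.26·h(state 3) + 0.2·h(state 4) + 0.28·0 + 0.26·1
h(state 4) = 0.22·h(state 3) + 0.34·h(state 4) + 0.28·0 + 0.16·1
Solving: h(state 3) = 0.4581, h(state 4) = 0.3951.
Starting from state 3, the probability is 0.4581.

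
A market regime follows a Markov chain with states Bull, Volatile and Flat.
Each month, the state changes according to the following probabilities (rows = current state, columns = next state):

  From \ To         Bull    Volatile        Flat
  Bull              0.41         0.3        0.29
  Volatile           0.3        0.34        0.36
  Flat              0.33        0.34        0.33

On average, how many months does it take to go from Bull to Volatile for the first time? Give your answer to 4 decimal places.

Let t(s) be the expected number of months to first reach Volatile from state s, with t(Volatile) = 0. Conditioning on the first month:
t(Bull) = 1 + 0.41·t(Bull) + 0.29·t(Flat)
t(Flat) = 1 + 0.33·t(Bull) + 0.33·t(Flat)
Solving: t(Bull) = 3.2043, t(Flat) = 3.0708.
Expected months from Bull to Volatile: 3.2043.

3.2043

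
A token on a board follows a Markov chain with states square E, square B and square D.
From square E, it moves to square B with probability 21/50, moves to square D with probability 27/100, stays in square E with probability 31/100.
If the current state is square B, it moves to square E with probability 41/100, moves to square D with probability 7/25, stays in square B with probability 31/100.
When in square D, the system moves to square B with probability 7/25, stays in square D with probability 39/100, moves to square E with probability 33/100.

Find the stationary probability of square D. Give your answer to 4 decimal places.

Let the stationary distribution be π with π = πP and π_1 + π_2 + π_3 = 1.
π_1 = 0.31·π_1 + 0.41·π_2 + 0.33·π_3
π_2 = 0.42·π_1 + 0.31·π_2 + 0.28·π_3
Solving with the normalization constraint gives π = (0.3501, 0.3392, 0.3107).
So the stationary probability of square D is 0.3107.

0.3107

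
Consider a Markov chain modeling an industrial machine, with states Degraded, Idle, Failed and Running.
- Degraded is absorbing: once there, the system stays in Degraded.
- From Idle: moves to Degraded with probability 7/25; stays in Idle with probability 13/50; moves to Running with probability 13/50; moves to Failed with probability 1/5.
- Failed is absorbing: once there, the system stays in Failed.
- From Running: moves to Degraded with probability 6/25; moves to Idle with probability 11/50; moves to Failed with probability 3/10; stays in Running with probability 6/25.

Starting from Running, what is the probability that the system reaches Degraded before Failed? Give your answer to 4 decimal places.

0.4735

Let h(s) be the probability of absorption at Degraded starting from transient state s. Then h(Degraded) = 1 and h(Failed) = 0. By first-step analysis:
h(Idle) = 0.28·1 + 0.26·h(Idle) + 0.2·0 + 0.26·h(Running)
h(Running) = 0.24·1 + 0.22·h(Idle) + 0.3·0 + 0.24·h(Running)
Solving: h(Idle) = 0.5447, h(Running) = 0.4735.
Starting from Running, the probability is 0.4735.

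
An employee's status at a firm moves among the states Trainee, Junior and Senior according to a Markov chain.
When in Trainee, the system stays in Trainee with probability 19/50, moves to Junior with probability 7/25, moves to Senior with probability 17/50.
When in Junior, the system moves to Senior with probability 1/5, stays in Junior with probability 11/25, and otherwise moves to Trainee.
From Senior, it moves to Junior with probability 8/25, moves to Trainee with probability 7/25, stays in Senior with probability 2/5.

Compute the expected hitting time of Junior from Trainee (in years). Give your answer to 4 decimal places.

Let t(s) be the expected number of years to first reach Junior from state s, with t(Junior) = 0. Conditioning on the first year:
t(Trainee) = 1 + 0.38·t(Trainee) + 0.34·t(Senior)
t(Senior) = 1 + 0.28·t(Trainee) + 0.4·t(Senior)
Solving: t(Trainee) = 3.3960, t(Senior) = 3.2514.
Expected years from Trainee to Junior: 3.3960.

3.3960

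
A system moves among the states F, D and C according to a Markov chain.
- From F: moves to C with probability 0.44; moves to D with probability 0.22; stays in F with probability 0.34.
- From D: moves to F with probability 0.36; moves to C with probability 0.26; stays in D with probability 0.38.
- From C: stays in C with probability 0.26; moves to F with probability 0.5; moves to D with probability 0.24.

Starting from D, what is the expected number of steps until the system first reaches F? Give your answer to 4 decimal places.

2.5227

Let t(s) be the expected number of steps to first reach F from state s, with t(F) = 0. Conditioning on the first step:
t(D) = 1 + 0.38·t(D) + 0.26·t(C)
t(C) = 1 + 0.24·t(D) + 0.26·t(C)
Solving: t(D) = 2.5227, t(C) = 2.1695.
Expected steps from D to F: 2.5227.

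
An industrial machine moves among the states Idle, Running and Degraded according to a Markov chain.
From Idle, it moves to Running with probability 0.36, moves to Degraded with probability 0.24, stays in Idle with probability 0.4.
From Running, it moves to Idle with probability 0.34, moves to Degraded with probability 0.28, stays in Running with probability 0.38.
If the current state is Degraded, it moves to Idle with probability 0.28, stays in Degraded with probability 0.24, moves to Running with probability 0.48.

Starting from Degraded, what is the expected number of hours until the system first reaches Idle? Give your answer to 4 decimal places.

3.2660

Let t(s) be the expected number of hours to first reach Idle from state s, with t(Idle) = 0. Conditioning on the first hour:
t(Running) = 1 + 0.38·t(Running) + 0.28·t(Degraded)
t(Degraded) = 1 + 0.48·t(Running) + 0.24·t(Degraded)
Solving: t(Running) = 3.0879, t(Degraded) = 3.2660.
Expected hours from Degraded to Idle: 3.2660.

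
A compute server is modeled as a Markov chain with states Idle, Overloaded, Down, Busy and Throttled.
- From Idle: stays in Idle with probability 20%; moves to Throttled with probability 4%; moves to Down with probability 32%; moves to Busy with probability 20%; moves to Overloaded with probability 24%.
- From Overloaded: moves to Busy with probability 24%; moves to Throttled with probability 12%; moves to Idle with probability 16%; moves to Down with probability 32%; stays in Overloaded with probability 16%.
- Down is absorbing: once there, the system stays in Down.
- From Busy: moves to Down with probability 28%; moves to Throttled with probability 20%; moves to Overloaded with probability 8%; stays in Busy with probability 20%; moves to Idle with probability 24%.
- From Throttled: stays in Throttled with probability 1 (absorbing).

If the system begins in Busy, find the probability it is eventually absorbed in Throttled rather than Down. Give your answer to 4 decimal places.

Let h(s) be the probability of absorption at Throttled starting from transient state s. Then h(Throttled) = 1 and h(Down) = 0. By first-step analysis:
h(Idle) = 0.2·h(Idle) + 0.24·h(Overloaded) + 0.32·0 + 0.2·h(Busy) + 0.04·1
h(Overloaded) = 0.16·h(Idle) + 0.16·h(Overloaded) + 0.32·0 + 0.24·h(Busy) + 0.12·1
h(Busy) = 0.24·h(Idle) + 0.08·h(Overloaded) + 0.28·0 + 0.2·h(Busy) + 0.2·1
Solving: h(Idle) = 0.2212, h(Overloaded) = 0.2835, h(Busy) = 0.3447.
Starting from Busy, the probability is 0.3447.

0.3447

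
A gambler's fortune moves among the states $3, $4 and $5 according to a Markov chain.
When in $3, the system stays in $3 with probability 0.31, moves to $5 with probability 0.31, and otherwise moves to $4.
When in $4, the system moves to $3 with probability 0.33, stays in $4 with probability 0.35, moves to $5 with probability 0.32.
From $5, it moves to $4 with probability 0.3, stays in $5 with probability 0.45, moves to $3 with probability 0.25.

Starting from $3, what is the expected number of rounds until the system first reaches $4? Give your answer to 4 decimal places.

Let t(s) be the expected number of rounds to first reach $4 from state s, with t($4) = 0. Conditioning on the first round:
t($3) = 1 + 0.31·t($3) + 0.31·t($5)
t($5) = 1 + 0.25·t($3) + 0.45·t($5)
Solving: t($3) = 2.8477, t($5) = 3.1126.
Expected rounds from $3 to $4: 2.8477.

2.8477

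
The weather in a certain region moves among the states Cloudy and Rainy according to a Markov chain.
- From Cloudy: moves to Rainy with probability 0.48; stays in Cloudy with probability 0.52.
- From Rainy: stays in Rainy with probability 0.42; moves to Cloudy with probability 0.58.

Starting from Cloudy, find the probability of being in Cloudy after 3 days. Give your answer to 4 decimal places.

0.5471

Propagate the distribution vector 3 days from Cloudy.
After 0 days: (1.0000, 0.0000)
After 1 day: (0.5200, 0.4800)
After 2 days: (0.5488, 0.4512)
After 3 days: (0.5471, 0.4529)
P(in Cloudy after 3 days) = 0.5471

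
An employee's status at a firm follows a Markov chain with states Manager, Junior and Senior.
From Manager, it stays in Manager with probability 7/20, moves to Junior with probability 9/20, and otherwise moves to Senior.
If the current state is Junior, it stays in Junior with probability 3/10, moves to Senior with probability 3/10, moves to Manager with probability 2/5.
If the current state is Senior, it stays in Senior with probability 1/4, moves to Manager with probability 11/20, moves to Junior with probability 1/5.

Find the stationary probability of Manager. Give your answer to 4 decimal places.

Let the stationary distribution be π with π = πP and π_1 + π_2 + π_3 = 1.
π_1 = 0.35·π_1 + 0.4·π_2 + 0.55·π_3
π_2 = 0.45·π_1 + 0.3·π_2 + 0.2·π_3
Solving with the normalization constraint gives π = (0.4161, 0.3378, 0.2461).
So the stationary probability of Manager is 0.4161.

0.4161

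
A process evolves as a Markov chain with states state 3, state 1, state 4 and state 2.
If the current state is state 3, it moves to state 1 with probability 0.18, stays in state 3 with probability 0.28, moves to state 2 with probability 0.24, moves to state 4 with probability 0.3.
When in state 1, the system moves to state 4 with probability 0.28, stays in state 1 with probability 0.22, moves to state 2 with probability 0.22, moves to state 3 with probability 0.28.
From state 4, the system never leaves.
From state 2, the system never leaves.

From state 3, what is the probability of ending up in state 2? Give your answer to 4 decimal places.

0.4437

Let h(s) be the probability of absorption at state 2 starting from transient state s. Then h(state 2) = 1 and h(state 4) = 0. By first-step analysis:
h(state 3) = 0.28·h(state 3) + 0.18·h(state 1) + 0.3·0 + 0.24·1
h(state 1) = 0.28·h(state 3) + 0.22·h(state 1) + 0.28·0 + 0.22·1
Solving: h(state 3) = 0.4437, h(state 1) = 0.4413.
Starting from state 3, the probability is 0.4437.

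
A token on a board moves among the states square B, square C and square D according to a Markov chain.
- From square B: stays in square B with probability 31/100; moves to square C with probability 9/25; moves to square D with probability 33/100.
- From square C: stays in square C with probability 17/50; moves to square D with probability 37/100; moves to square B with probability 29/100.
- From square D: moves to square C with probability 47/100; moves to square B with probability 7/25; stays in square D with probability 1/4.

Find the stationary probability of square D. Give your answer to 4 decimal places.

0.3199

Let the stationary distribution be π with π = πP and π_1 + π_2 + π_3 = 1.
π_1 = 0.31·π_1 + 0.29·π_2 + 0.28·π_3
π_2 = 0.36·π_1 + 0.34·π_2 + 0.47·π_3
Solving with the normalization constraint gives π = (0.2927, 0.3874, 0.3199).
So the stationary probability of square D is 0.3199.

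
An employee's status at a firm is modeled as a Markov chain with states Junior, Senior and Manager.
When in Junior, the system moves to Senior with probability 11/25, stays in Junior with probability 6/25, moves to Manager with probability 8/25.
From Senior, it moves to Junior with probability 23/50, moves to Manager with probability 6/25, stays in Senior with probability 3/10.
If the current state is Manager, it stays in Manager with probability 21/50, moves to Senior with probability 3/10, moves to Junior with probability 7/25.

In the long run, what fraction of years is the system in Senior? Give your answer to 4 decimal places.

Let the stationary distribution be π with π = πP and π_1 + π_2 + π_3 = 1.
π_1 = 0.24·π_1 + 0.46·π_2 + 0.28·π_3
π_2 = 0.44·π_1 + 0.3·π_2 + 0.3·π_3
Solving with the normalization constraint gives π = (0.3291, 0.3461, 0.3248).
So the stationary probability of Senior is 0.3461.

0.3461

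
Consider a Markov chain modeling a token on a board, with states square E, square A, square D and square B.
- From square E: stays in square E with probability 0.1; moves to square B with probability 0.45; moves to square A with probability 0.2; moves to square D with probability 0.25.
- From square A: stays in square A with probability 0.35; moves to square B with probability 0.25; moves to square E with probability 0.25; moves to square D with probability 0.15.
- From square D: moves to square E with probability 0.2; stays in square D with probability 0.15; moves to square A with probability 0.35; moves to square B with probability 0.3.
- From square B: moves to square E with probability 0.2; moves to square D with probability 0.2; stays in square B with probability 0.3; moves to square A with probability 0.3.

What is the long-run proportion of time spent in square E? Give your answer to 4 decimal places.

Let the stationary distribution be π with π = πP and π_1 + π_2 + π_3 + π_4 = 1.
π_1 = 0.1·π_1 + 0.25·π_2 + 0.2·π_3 + 0.2·π_4
π_2 = 0.2·π_1 + 0.35·π_2 + 0.35·π_3 + 0.3·π_4
π_3 = 0.25·π_1 + 0.15·π_2 + 0.15·π_3 + 0.2·π_4
Solving with the normalization constraint gives π = (0.1957, 0.3049, 0.1853, 0.3141).
So the stationary probability of square E is 0.1957.

0.1957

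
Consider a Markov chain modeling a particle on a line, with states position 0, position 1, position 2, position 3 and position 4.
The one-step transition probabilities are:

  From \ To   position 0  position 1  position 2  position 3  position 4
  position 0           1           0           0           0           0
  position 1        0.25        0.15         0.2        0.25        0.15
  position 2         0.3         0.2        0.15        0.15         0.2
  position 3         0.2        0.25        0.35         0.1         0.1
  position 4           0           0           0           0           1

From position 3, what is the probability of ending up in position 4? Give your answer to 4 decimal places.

0.3665

Let h(s) be the probability of absorption at position 4 starting from transient state s. Then h(position 4) = 1 and h(position 0) = 0. By first-step analysis:
h(position 1) = 0.25·0 + 0.15·h(position 1) + 0.2·h(position 2) + 0.25·h(position 3) + 0.15·1
h(position 2) = 0.3·0 + 0.2·h(position 1) + 0.15·h(position 2) + 0.15·h(position 3) + 0.2·1
h(position 3) = 0.2·0 + 0.25·h(position 1) + 0.35·h(position 2) + 0.1·h(position 3) + 0.1·1
Solving: h(position 1) = 0.3756, h(position 2) = 0.3884, h(position 3) = 0.3665.
Starting from position 3, the probability is 0.3665.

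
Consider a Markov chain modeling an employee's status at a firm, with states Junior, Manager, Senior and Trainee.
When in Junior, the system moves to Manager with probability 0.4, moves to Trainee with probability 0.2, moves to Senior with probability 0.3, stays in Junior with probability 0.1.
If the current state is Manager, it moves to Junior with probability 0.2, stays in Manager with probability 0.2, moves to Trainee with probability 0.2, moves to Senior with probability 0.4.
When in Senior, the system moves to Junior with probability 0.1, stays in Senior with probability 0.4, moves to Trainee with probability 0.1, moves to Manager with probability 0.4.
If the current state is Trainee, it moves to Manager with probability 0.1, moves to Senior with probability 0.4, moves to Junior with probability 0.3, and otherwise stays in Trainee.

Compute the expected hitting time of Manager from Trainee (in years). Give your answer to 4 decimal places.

Let t(s) be the expected number of years to first reach Manager from state s, with t(Manager) = 0. Conditioning on the first year:
t(Junior) = 1 + 0.1·t(Junior) + 0.3·t(Senior) + 0.2·t(Trainee)
t(Senior) = 1 + 0.1·t(Junior) + 0.4·t(Senior) + 0.1·t(Trainee)
t(Trainee) = 1 + 0.3·t(Junior) + 0.4·t(Senior) + 0.2·t(Trainee)
Solving: t(Junior) = 2.8527, t(Senior) = 2.7586, t(Trainee) = 3.6991.
Expected years from Trainee to Manager: 3.6991.

3.6991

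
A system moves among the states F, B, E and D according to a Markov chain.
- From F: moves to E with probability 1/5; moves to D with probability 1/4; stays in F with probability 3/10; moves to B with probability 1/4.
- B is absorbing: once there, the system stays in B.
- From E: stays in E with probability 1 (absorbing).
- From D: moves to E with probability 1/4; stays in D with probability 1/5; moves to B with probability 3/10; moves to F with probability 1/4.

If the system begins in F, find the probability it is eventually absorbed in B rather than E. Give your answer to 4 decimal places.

Let h(s) be the probability of absorption at B starting from transient state s. Then h(B) = 1 and h(E) = 0. By first-step analysis:
h(F) = 0.3·h(F) + 0.25·1 + 0.2·0 + 0.25·h(D)
h(D) = 0.25·h(F) + 0.3·1 + 0.25·0 + 0.2·h(D)
Solving: h(F) = 0.5528, h(D) = 0.5477.
Starting from F, the probability is 0.5528.

0.5528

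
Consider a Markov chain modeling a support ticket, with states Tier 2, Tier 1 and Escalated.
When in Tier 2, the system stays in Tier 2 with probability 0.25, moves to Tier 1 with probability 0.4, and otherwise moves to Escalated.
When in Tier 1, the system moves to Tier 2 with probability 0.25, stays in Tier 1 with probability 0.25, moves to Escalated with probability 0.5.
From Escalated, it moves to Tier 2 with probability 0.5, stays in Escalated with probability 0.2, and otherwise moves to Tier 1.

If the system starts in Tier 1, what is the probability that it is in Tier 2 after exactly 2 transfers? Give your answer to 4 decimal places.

Sum over the intermediate state after 1 transfer:
P = P(Tier 1→Tier 2)·P(Tier 2→Tier 2) + P(Tier 1→Tier 1)·P(Tier 1→Tier 2) + P(Tier 1→Escalated)·P(Escalated→Tier 2)
  = 0.25×0.25 + 0.25×0.25 + 0.5×0.5
  = 0.0625 + 0.0625 + 0.2500 = 0.3750

0.3750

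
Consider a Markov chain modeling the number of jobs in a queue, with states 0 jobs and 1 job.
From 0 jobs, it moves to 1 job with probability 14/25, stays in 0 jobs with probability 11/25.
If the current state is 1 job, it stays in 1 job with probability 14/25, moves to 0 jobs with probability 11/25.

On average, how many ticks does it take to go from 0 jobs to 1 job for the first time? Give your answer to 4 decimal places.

1.7857

Let t(s) be the expected number of ticks to first reach 1 job from state s, with t(1 job) = 0. Conditioning on the first tick:
t(0 jobs) = 1 + 0.44·t(0 jobs)
Solving: t(0 jobs) = 1.7857.
Expected ticks from 0 jobs to 1 job: 1.7857.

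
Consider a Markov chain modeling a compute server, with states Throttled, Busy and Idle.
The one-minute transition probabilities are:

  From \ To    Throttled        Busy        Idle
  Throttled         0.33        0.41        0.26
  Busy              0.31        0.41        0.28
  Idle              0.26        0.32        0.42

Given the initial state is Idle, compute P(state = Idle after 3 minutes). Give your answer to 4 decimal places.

0.3208

Propagate the distribution vector 3 minutes from Idle.
After 0 minutes: (0.0000, 0.0000, 1.0000)
After 1 minute: (0.2600, 0.3200, 0.4200)
After 2 minutes: (0.2942, 0.3722, 0.3336)
After 3 minutes: (0.2992, 0.3800, 0.3208)
P(in Idle after 3 minutes) = 0.3208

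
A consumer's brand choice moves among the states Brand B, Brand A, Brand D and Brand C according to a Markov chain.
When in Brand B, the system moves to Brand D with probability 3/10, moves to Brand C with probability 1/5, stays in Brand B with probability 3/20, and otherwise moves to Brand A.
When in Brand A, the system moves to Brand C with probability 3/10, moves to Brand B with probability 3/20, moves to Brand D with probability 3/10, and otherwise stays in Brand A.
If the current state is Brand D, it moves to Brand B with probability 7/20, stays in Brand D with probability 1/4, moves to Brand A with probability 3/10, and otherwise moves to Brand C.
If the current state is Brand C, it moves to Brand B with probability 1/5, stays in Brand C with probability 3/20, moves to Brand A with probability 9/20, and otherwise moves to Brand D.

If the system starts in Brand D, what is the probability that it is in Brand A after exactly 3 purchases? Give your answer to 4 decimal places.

Propagate the distribution vector 3 purchases from Brand D.
After 0 purchases: (0.0000, 0.0000, 1.0000, 0.0000)
After 1 purchase: (0.3500, 0.3000, 0.2500, 0.1000)
After 2 purchases: (0.2050, 0.3175, 0.2775, 0.2000)
After 3 purchases: (0.2155, 0.3244, 0.2661, 0.1940)
P(in Brand A after 3 purchases) = 0.3244

0.3244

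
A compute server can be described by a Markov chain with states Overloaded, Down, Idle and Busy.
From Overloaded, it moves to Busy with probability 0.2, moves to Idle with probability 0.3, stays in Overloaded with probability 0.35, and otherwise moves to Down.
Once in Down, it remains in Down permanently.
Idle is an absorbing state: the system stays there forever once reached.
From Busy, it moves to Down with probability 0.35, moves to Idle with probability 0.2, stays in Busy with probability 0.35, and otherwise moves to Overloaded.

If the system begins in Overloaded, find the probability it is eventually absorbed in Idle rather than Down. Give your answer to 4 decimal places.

0.5839

Let h(s) be the probability of absorption at Idle starting from transient state s. Then h(Idle) = 1 and h(Down) = 0. By first-step analysis:
h(Overloaded) = 0.35·h(Overloaded) + 0.15·0 + 0.3·1 + 0.2·h(Busy)
h(Busy) = 0.1·h(Overloaded) + 0.35·0 + 0.2·1 + 0.35·h(Busy)
Solving: h(Overloaded) = 0.5839, h(Busy) = 0.3975.
Starting from Overloaded, the probability is 0.5839.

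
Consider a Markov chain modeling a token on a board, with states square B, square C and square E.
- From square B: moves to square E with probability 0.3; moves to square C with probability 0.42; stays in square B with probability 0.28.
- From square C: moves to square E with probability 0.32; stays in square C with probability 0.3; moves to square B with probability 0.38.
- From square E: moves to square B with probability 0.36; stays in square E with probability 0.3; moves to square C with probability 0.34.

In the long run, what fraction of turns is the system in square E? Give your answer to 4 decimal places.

0.3071

Let the stationary distribution be π with π = πP and π_1 + π_2 + π_3 = 1.
π_1 = 0.28·π_1 + 0.38·π_2 + 0.36·π_3
π_2 = 0.42·π_1 + 0.3·π_2 + 0.34·π_3
Solving with the normalization constraint gives π = (0.3399, 0.3531, 0.3071).
So the stationary probability of square E is 0.3071.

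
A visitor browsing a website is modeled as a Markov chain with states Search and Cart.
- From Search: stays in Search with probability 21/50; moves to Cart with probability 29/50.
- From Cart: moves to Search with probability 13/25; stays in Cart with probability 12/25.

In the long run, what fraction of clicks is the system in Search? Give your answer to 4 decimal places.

0.4727

Let the stationary distribution be π with π = πP and π_1 + π_2 = 1.
π_1 = 0.42·π_1 + 0.52·π_2
Solving with the normalization constraint gives π = (0.4727, 0.5273).
So the stationary probability of Search is 0.4727.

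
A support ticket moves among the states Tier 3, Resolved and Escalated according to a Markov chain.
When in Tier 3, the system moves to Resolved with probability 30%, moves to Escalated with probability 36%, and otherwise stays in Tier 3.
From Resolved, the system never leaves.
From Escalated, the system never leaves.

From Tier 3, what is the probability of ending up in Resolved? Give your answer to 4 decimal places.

Let h(s) be the probability of absorption at Resolved starting from transient state s. Then h(Resolved) = 1 and h(Escalated) = 0. By first-step analysis:
h(Tier 3) = 0.34·h(Tier 3) + 0.3·1 + 0.36·0
Solving: h(Tier 3) = 0.4545.
Starting from Tier 3, the probability is 0.4545.

0.4545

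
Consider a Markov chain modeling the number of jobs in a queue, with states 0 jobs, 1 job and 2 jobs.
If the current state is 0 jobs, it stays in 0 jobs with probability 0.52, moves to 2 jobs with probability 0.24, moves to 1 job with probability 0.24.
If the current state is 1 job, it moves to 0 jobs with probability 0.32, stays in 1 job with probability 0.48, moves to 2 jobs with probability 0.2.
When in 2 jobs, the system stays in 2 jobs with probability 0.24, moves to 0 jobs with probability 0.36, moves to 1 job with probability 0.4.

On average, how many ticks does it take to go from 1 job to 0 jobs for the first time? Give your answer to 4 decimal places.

Let t(s) be the expected number of ticks to first reach 0 jobs from state s, with t(0 jobs) = 0. Conditioning on the first tick:
t(1 job) = 1 + 0.48·t(1 job) + 0.2·t(2 jobs)
t(2 jobs) = 1 + 0.4·t(1 job) + 0.24·t(2 jobs)
Solving: t(1 job) = 3.0457, t(2 jobs) = 2.9188.
Expected ticks from 1 job to 0 jobs: 3.0457.

3.0457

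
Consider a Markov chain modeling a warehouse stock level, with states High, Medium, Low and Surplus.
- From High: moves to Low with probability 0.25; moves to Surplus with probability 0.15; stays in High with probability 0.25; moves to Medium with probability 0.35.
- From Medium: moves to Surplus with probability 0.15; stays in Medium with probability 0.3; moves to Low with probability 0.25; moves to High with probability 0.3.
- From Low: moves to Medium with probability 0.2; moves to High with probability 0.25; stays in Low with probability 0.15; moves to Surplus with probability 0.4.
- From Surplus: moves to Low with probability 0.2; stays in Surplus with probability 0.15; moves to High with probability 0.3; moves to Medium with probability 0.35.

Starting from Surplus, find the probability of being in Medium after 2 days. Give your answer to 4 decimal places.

0.3025

Propagate the distribution vector 2 days from Surplus.
After 0 days: (0.0000, 0.0000, 0.0000, 1.0000)
After 1 day: (0.3000, 0.3500, 0.2000, 0.1500)
After 2 days: (0.2750, 0.3025, 0.2225, 0.2000)
P(in Medium after 2 days) = 0.3025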